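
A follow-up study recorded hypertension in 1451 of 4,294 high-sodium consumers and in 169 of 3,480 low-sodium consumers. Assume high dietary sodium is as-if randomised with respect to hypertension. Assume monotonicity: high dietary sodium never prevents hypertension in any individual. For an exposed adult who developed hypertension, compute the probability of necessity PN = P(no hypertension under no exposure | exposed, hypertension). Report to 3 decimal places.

PN ≈ 0.856

p₁ = P(outcome | exposed) = 1451/4294 = 0.33791
p₀ = P(outcome | unexposed) = 169/3480 = 0.048563
Under exogeneity and monotonicity, PN = (p₁ − p₀) / p₁.
PN = (0.33791 − 0.048563) / 0.33791 = 0.28935 / 0.33791 ≈ 0.8563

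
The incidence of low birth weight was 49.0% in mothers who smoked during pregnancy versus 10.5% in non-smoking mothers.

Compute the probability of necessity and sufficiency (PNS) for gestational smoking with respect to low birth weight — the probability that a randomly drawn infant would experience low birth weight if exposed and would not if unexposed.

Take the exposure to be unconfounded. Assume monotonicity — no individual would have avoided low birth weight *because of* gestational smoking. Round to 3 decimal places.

p₁ = 0.49, p₀ = 0.105.
Under exogeneity and monotonicity, PNS = p₁ − p₀.
PNS = 0.49 − 0.105 = 0.385

PNS ≈ 0.385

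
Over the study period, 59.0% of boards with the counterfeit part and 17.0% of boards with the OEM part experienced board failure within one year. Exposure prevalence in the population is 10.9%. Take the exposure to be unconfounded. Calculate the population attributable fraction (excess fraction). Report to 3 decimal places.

p₁ = 0.59, p₀ = 0.17.
Overall risk P(Y=1) = π·p₁ + (1−π)·p₀ = 0.109×0.59 + 0.891×0.17 = 0.21578.
Under exogeneity, PAF = [P(Y=1) − p₀] / P(Y=1).
PAF = (0.21578 − 0.17) / 0.21578 ≈ 0.2122

PAF ≈ 0.212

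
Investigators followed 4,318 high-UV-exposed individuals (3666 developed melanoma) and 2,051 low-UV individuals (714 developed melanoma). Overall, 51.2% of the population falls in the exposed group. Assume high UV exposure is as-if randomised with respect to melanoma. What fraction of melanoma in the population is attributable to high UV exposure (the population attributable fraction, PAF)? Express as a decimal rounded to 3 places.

PAF ≈ 0.424

p₁ = P(outcome | exposed) = 3666/4318 = 0.849
p₀ = P(outcome | unexposed) = 714/2051 = 0.34812
Overall risk P(Y=1) = π·p₁ + (1−π)·p₀ = 0.512×0.849 + 0.488×0.34812 = 0.60457.
Under exogeneity, PAF = [P(Y=1) − p₀] / P(Y=1).
PAF = (0.60457 − 0.34812) / 0.60457 ≈ 0.4242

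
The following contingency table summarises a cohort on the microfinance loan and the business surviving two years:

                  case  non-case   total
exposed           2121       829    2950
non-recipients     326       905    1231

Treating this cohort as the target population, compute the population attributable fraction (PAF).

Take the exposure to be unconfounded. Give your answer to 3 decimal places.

PAF ≈ 0.548

p₁ = P(outcome | exposed) = 2121/2950 = 0.71898
p₀ = P(outcome | unexposed) = 326/1231 = 0.26483
Exposure prevalence π = 2950/4181 = 0.70557; overall risk P(Y=1) = 0.58527.
Under exogeneity, PAF = [P(Y=1) − p₀]/P(Y=1).
PAF = (0.58527 − 0.26483) / 0.58527 ≈ 0.5475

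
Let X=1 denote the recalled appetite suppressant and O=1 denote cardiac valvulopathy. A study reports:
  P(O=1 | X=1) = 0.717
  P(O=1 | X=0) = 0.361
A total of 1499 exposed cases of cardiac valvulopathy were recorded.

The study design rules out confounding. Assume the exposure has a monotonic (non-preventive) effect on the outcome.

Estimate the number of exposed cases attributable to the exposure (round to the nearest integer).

about 744 cases

Let p₁ = 0.717, p₀ = 0.361.
PN = (p₁ − p₀)/p₁ = (0.717 − 0.361) / 0.717 ≈ 0.49651.
Attributable cases ≈ PN × (exposed cases) = 0.49651 × 1499 ≈ 744.27.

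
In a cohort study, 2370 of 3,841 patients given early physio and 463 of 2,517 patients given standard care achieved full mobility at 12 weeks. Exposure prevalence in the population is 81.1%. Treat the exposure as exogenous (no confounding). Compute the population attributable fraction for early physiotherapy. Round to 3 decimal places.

PAF ≈ 0.656

p₁ = P(outcome | exposed) = 2370/3841 = 0.61703
p₀ = P(outcome | unexposed) = 463/2517 = 0.18395
Overall risk P(Y=1) = π·p₁ + (1−π)·p₀ = 0.811×0.61703 + 0.189×0.18395 = 0.53518.
Under exogeneity, PAF = [P(Y=1) − p₀] / P(Y=1).
PAF = (0.53518 − 0.18395) / 0.53518 ≈ 0.6563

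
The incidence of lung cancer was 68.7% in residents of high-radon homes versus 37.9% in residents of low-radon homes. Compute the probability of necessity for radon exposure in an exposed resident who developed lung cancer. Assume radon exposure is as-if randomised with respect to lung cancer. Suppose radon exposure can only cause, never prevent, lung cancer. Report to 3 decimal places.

PN ≈ 0.448

p₁ = 0.687, p₀ = 0.379.
Under exogeneity and monotonicity, PN = (p₁ − p₀) / p₁.
PN = (0.687 − 0.379) / 0.687 = 0.308 / 0.687 ≈ 0.4483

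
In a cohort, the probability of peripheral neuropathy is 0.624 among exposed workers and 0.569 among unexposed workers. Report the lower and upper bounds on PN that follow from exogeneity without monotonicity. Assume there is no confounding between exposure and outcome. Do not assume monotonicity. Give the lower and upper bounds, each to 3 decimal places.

Let p₁ = 0.624, p₀ = 0.569.
Under exogeneity alone the bounds on PN are max{0,(p₁−p₀)/p₁} ≤ PN ≤ min{1,(1−p₀)/p₁}.
  lower = (p₁ − p₀)/p₁ = 0.055 / 0.624 ≈ 0.0881
  upper = min{1, (1 − p₀)/p₁} = 0.431 / 0.624 ≈ 0.6907

0.088 ≤ PN ≤ 0.691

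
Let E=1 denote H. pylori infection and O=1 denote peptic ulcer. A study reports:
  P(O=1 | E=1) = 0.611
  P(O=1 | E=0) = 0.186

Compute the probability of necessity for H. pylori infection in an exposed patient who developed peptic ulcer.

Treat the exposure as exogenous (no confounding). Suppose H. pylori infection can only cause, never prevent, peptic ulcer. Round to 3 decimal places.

Let p₁ = 0.611, p₀ = 0.186.
Under exogeneity and monotonicity, PN = (p₁ − p₀) / p₁.
PN = (0.611 − 0.186) / 0.611 = 0.425 / 0.611 ≈ 0.6956

PN ≈ 0.696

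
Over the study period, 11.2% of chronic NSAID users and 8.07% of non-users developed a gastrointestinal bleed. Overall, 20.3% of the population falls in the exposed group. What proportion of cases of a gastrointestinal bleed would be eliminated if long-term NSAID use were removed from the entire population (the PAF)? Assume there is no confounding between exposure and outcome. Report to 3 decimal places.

PAF ≈ 0.073

p₁ = 0.112, p₀ = 0.0807.
Overall risk P(Y=1) = π·p₁ + (1−π)·p₀ = 0.203×0.112 + 0.797×0.0807 = 0.087054.
Under exogeneity, PAF = [P(Y=1) − p₀] / P(Y=1).
PAF = (0.087054 − 0.0807) / 0.087054 ≈ 0.0730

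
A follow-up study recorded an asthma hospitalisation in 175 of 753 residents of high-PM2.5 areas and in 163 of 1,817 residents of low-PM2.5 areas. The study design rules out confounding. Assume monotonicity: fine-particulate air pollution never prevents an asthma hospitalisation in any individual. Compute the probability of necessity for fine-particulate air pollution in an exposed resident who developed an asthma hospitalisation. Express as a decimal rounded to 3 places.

PN ≈ 0.614

p₁ = P(outcome | exposed) = 175/753 = 0.2324
p₀ = P(outcome | unexposed) = 163/1817 = 0.089708
Under exogeneity and monotonicity, PN = (p₁ − p₀) / p₁.
PN = (0.2324 − 0.089708) / 0.2324 = 0.1427 / 0.2324 ≈ 0.6140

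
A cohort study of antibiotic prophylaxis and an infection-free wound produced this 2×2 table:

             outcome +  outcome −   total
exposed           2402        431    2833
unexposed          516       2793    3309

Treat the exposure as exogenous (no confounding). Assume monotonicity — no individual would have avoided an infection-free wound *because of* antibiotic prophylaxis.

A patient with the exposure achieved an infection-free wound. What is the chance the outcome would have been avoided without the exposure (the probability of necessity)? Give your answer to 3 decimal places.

p₁ = P(outcome | exposed) = 2402/2833 = 0.84786
p₀ = P(outcome | unexposed) = 516/3309 = 0.15594
Under exogeneity and monotonicity, PN = (p₁ − p₀)/p₁.
PN = (0.84786 − 0.15594) / 0.84786 ≈ 0.8161

PN ≈ 0.816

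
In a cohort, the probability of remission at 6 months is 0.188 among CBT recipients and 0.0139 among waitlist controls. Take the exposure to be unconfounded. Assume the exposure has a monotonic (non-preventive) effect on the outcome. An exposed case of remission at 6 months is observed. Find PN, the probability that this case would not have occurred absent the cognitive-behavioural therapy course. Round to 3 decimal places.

Let p₁ = 0.188, p₀ = 0.0139.
Under exogeneity and monotonicity, PN = (p₁ − p₀) / p₁.
PN = (0.188 − 0.0139) / 0.188 = 0.1741 / 0.188 ≈ 0.9261

PN ≈ 0.926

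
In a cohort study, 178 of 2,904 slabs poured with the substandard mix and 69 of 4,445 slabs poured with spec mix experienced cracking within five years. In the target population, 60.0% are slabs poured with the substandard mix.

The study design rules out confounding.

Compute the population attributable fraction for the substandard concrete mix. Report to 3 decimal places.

PAF ≈ 0.639

p₁ = P(outcome | exposed) = 178/2904 = 0.061295
p₀ = P(outcome | unexposed) = 69/4445 = 0.015523
Overall risk P(Y=1) = π·p₁ + (1−π)·p₀ = 0.6×0.061295 + 0.4×0.015523 = 0.042986.
Under exogeneity, PAF = [P(Y=1) − p₀] / P(Y=1).
PAF = (0.042986 − 0.015523) / 0.042986 ≈ 0.6389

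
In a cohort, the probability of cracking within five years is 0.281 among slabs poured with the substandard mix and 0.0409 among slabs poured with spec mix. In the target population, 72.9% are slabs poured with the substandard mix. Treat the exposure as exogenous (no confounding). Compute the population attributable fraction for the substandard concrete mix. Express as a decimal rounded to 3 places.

Let p₁ = 0.281, p₀ = 0.0409.
Overall risk P(Y=1) = π·p₁ + (1−π)·p₀ = 0.729×0.281 + 0.271×0.0409 = 0.21593.
Under exogeneity, PAF = [P(Y=1) − p₀] / P(Y=1).
PAF = (0.21593 − 0.0409) / 0.21593 ≈ 0.8106

PAF ≈ 0.811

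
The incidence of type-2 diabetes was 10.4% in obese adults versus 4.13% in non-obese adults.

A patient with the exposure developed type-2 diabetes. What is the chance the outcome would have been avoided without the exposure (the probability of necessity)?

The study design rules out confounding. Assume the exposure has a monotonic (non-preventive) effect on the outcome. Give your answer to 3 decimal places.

p₁ = 0.104, p₀ = 0.0413.
Under exogeneity and monotonicity, PN = (p₁ − p₀) / p₁.
PN = (0.104 − 0.0413) / 0.104 = 0.0627 / 0.104 ≈ 0.6029

PN ≈ 0.603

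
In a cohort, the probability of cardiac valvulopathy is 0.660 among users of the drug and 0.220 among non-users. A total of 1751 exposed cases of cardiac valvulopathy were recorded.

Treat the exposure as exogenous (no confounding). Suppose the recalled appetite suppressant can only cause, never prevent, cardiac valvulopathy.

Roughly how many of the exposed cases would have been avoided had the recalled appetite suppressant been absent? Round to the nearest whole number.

about 1167 cases

Let p₁ = 0.66, p₀ = 0.22.
PN = (p₁ − p₀)/p₁ = (0.66 − 0.22) / 0.66 ≈ 0.66667.
Attributable cases ≈ PN × (exposed cases) = 0.66667 × 1751 ≈ 1167.33.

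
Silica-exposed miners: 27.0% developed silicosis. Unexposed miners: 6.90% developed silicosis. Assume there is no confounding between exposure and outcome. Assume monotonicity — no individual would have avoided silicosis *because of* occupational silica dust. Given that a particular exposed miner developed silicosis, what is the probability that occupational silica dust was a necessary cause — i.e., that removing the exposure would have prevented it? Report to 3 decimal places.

p₁ = 0.27, p₀ = 0.069.
Under exogeneity and monotonicity, PN = (p₁ − p₀) / p₁.
PN = (0.27 − 0.069) / 0.27 = 0.201 / 0.27 ≈ 0.7444

PN ≈ 0.744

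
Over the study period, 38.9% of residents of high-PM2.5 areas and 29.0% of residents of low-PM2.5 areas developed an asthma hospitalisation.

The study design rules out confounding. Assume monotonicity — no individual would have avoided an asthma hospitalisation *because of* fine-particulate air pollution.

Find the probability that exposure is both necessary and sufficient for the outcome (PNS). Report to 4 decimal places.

p₁ = 0.389, p₀ = 0.29.
Under exogeneity and monotonicity, PNS = p₁ − p₀.
PNS = 0.389 − 0.29 = 0.099

PNS ≈ 0.0990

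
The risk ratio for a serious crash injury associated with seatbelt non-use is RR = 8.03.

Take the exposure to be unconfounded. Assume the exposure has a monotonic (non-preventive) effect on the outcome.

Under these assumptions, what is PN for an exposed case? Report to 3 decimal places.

Under exogeneity and monotonicity, PN = (RR − 1) / RR = 1 − 1/RR.
PN = (8.03 − 1) / 8.03 = 7.03 / 8.03 ≈ 0.8755

PN ≈ 0.875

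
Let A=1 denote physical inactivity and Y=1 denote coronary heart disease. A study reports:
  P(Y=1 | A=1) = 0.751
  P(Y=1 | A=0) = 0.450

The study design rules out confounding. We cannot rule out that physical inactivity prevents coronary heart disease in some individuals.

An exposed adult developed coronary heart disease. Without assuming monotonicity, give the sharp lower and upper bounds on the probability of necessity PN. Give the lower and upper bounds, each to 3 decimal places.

0.401 ≤ PN ≤ 0.732

Let p₁ = 0.751, p₀ = 0.45.
Under exogeneity alone the bounds on PN are max{0,(p₁−p₀)/p₁} ≤ PN ≤ min{1,(1−p₀)/p₁}.
  lower = (p₁ − p₀)/p₁ = 0.301 / 0.751 ≈ 0.4008
  upper = min{1, (1 − p₀)/p₁} = 0.55 / 0.751 ≈ 0.7324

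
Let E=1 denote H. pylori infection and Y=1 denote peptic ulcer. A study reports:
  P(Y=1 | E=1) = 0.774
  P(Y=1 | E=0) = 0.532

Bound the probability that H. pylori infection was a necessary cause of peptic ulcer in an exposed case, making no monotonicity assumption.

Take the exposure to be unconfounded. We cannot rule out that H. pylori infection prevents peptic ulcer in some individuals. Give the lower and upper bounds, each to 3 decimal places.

Let p₁ = 0.774, p₀ = 0.532.
Under exogeneity alone the bounds on PN are max{0,(p₁−p₀)/p₁} ≤ PN ≤ min{1,(1−p₀)/p₁}.
  lower = (p₁ − p₀)/p₁ = 0.242 / 0.774 ≈ 0.3127
  upper = min{1, (1 − p₀)/p₁} = 0.468 / 0.774 ≈ 0.6047

0.313 ≤ PN ≤ 0.605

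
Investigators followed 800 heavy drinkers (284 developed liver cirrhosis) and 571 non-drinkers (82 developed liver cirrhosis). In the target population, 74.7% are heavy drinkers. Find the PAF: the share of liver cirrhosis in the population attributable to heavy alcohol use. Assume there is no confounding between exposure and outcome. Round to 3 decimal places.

PAF ≈ 0.524

p₁ = P(outcome | exposed) = 284/800 = 0.355
p₀ = P(outcome | unexposed) = 82/571 = 0.14361
Overall risk P(Y=1) = π·p₁ + (1−π)·p₀ = 0.747×0.355 + 0.253×0.14361 = 0.30152.
Under exogeneity, PAF = [P(Y=1) − p₀] / P(Y=1).
PAF = (0.30152 − 0.14361) / 0.30152 ≈ 0.5237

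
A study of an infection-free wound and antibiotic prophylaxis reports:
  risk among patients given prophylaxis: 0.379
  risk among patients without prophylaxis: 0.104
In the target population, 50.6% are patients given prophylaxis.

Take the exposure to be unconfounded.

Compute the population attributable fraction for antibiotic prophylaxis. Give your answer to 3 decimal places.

Let p₁ = 0.379, p₀ = 0.104.
Overall risk P(Y=1) = π·p₁ + (1−π)·p₀ = 0.506×0.379 + 0.494×0.104 = 0.24315.
Under exogeneity, PAF = [P(Y=1) − p₀] / P(Y=1).
PAF = (0.24315 − 0.104) / 0.24315 ≈ 0.5723

PAF ≈ 0.572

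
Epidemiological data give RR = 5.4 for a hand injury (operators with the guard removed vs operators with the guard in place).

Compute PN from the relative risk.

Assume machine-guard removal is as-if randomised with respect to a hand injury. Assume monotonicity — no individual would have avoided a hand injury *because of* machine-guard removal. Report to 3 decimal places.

Under exogeneity and monotonicity, PN = (RR − 1) / RR = 1 − 1/RR.
PN = (5.4 − 1) / 5.4 = 4.4 / 5.4 ≈ 0.8148

PN ≈ 0.815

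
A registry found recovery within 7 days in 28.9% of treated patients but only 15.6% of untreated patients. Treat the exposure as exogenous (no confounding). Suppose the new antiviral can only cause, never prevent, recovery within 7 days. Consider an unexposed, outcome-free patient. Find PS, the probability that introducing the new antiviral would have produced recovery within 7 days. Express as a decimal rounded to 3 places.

PS ≈ 0.158

p₁ = 0.289, p₀ = 0.156.
Under exogeneity and monotonicity, PS = (p₁ − p₀) / (1 − p₀).
PS = (0.289 − 0.156) / (1 − 0.156) = 0.133 / 0.844 ≈ 0.1576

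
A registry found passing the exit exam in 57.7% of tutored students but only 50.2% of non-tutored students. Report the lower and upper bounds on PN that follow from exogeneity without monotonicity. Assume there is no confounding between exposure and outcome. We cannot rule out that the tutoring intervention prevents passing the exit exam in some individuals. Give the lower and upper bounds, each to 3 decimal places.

p₁ = 0.577, p₀ = 0.502.
Under exogeneity alone the bounds on PN are max{0,(p₁−p₀)/p₁} ≤ PN ≤ min{1,(1−p₀)/p₁}.
  lower = (p₁ − p₀)/p₁ = 0.075 / 0.577 ≈ 0.1300
  upper = min{1, (1 − p₀)/p₁} = 0.498 / 0.577 ≈ 0.8631

0.130 ≤ PN ≤ 0.863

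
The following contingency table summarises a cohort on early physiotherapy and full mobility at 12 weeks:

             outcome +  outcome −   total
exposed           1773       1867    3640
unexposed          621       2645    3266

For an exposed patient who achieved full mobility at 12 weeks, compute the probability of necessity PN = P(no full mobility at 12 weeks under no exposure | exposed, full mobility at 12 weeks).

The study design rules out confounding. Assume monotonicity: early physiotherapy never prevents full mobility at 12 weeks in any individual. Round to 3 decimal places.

PN ≈ 0.610

p₁ = P(outcome | exposed) = 1773/3640 = 0.48709
p₀ = P(outcome | unexposed) = 621/3266 = 0.19014
Under exogeneity and monotonicity, PN = (p₁ − p₀)/p₁.
PN = (0.48709 − 0.19014) / 0.48709 ≈ 0.6096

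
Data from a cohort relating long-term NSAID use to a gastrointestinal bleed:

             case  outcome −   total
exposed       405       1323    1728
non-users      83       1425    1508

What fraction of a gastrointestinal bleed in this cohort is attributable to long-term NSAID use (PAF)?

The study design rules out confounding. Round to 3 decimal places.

p₁ = P(outcome | exposed) = 405/1728 = 0.23438
p₀ = P(outcome | unexposed) = 83/1508 = 0.05504
Exposure prevalence π = 1728/3236 = 0.53399; overall risk P(Y=1) = 0.1508.
Under exogeneity, PAF = [P(Y=1) − p₀]/P(Y=1).
PAF = (0.1508 − 0.05504) / 0.1508 ≈ 0.6350

PAF ≈ 0.635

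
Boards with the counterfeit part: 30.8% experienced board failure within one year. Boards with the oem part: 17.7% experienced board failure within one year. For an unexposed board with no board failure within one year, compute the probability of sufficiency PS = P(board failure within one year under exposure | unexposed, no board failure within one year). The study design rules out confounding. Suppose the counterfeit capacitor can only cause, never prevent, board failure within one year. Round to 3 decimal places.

p₁ = 0.308, p₀ = 0.177.
Under exogeneity and monotonicity, PS = (p₁ − p₀) / (1 − p₀).
PS = (0.308 − 0.177) / (1 − 0.177) = 0.131 / 0.823 ≈ 0.1592

PS ≈ 0.159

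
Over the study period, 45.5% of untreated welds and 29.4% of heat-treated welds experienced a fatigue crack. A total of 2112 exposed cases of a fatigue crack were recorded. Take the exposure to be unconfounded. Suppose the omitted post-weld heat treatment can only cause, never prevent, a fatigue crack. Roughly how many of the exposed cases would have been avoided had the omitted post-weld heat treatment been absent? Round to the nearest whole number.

about 747 cases

p₁ = 0.455, p₀ = 0.294.
PN = (p₁ − p₀)/p₁ = (0.455 − 0.294) / 0.455 ≈ 0.35385.
Attributable cases ≈ PN × (exposed cases) = 0.35385 × 2112 ≈ 747.32.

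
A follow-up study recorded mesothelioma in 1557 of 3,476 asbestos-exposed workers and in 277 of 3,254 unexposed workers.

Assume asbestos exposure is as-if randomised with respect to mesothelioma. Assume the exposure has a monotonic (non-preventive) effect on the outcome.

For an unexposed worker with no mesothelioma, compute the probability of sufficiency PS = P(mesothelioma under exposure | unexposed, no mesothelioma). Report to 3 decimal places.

PS ≈ 0.397

p₁ = P(outcome | exposed) = 1557/3476 = 0.44793
p₀ = P(outcome | unexposed) = 277/3254 = 0.085126
Under exogeneity and monotonicity, PS = (p₁ − p₀) / (1 − p₀).
PS = (0.44793 − 0.085126) / (1 − 0.085126) = 0.3628 / 0.91487 ≈ 0.3966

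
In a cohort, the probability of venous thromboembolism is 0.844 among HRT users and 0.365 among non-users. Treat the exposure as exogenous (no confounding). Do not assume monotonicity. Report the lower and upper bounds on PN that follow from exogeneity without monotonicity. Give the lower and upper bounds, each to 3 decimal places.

0.568 ≤ PN ≤ 0.752

Let p₁ = 0.844, p₀ = 0.365.
Under exogeneity alone the bounds on PN are max{0,(p₁−p₀)/p₁} ≤ PN ≤ min{1,(1−p₀)/p₁}.
  lower = (p₁ − p₀)/p₁ = 0.479 / 0.844 ≈ 0.5675
  upper = min{1, (1 − p₀)/p₁} = 0.635 / 0.844 ≈ 0.7524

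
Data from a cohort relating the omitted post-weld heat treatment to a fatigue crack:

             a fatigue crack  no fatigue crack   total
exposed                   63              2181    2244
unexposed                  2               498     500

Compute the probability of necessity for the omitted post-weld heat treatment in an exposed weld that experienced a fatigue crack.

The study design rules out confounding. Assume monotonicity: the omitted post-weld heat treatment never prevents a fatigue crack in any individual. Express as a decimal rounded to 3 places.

p₁ = P(outcome | exposed) = 63/2244 = 0.028075
p₀ = P(outcome | unexposed) = 2/500 = 0.004
Under exogeneity and monotonicity, PN = (p₁ − p₀)/p₁.
PN = (0.028075 − 0.004) / 0.028075 ≈ 0.8575

PN ≈ 0.858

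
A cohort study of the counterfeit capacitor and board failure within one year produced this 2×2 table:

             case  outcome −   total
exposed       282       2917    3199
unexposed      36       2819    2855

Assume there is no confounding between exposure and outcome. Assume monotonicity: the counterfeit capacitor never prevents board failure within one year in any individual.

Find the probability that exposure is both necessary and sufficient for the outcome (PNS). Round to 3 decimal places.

PNS ≈ 0.076

p₁ = P(outcome | exposed) = 282/3199 = 0.088153
p₀ = P(outcome | unexposed) = 36/2855 = 0.012609
Under exogeneity and monotonicity, PNS = p₁ − p₀.
PNS = 0.088153 − 0.012609 = 0.075543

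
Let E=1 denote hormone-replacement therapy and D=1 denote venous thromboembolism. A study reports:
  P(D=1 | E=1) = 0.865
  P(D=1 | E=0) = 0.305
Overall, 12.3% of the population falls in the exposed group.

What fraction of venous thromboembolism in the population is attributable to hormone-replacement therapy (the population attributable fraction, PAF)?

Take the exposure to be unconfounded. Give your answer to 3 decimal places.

PAF ≈ 0.184

Let p₁ = 0.865, p₀ = 0.305.
Overall risk P(Y=1) = π·p₁ + (1−π)·p₀ = 0.123×0.865 + 0.877×0.305 = 0.37388.
Under exogeneity, PAF = [P(Y=1) − p₀] / P(Y=1).
PAF = (0.37388 − 0.305) / 0.37388 ≈ 0.1842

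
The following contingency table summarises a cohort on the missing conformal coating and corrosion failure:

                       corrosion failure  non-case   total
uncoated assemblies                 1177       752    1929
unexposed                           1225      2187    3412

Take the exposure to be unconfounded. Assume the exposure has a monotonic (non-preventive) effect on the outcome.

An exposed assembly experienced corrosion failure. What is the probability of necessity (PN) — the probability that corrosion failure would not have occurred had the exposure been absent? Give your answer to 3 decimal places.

p₁ = P(outcome | exposed) = 1177/1929 = 0.61016
p₀ = P(outcome | unexposed) = 1225/3412 = 0.35903
Under exogeneity and monotonicity, PN = (p₁ − p₀)/p₁.
PN = (0.61016 − 0.35903) / 0.61016 ≈ 0.4116

PN ≈ 0.412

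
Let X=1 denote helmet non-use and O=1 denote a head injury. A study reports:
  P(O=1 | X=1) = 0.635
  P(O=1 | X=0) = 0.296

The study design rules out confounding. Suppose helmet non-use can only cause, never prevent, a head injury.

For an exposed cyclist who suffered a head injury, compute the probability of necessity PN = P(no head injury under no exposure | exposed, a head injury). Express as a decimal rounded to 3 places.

PN ≈ 0.534

Let p₁ = 0.635, p₀ = 0.296.
Under exogeneity and monotonicity, PN = (p₁ − p₀) / p₁.
PN = (0.635 − 0.296) / 0.635 = 0.339 / 0.635 ≈ 0.5339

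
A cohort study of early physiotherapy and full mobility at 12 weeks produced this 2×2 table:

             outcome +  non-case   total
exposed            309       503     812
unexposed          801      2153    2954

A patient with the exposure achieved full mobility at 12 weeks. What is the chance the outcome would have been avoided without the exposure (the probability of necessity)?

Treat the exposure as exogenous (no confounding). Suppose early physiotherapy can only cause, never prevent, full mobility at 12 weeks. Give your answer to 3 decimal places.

PN ≈ 0.287

p₁ = P(outcome | exposed) = 309/812 = 0.38054
p₀ = P(outcome | unexposed) = 801/2954 = 0.27116
Under exogeneity and monotonicity, PN = (p₁ − p₀) / p₁.
PN = (0.38054 − 0.27116) / 0.38054 = 0.10938 / 0.38054 ≈ 0.2874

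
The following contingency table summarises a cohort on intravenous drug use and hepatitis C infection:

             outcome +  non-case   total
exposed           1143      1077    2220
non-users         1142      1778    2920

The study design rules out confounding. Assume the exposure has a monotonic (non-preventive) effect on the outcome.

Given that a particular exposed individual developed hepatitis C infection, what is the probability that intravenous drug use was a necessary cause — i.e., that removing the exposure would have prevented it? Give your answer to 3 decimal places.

PN ≈ 0.240

p₁ = P(outcome | exposed) = 1143/2220 = 0.51486
p₀ = P(outcome | unexposed) = 1142/2920 = 0.3911
Under exogeneity and monotonicity, PN = (p₁ − p₀) / p₁.
PN = (0.51486 − 0.3911) / 0.51486 = 0.12377 / 0.51486 ≈ 0.2404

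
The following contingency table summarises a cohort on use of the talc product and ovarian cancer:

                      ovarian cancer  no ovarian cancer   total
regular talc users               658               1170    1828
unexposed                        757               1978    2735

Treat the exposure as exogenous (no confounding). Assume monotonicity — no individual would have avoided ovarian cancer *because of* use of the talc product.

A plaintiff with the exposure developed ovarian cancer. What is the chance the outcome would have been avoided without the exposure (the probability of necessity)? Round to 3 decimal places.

PN ≈ 0.231

p₁ = P(outcome | exposed) = 658/1828 = 0.35996
p₀ = P(outcome | unexposed) = 757/2735 = 0.27678
Under exogeneity and monotonicity, PN = (p₁ − p₀) / p₁.
PN = (0.35996 − 0.27678) / 0.35996 = 0.083174 / 0.35996 ≈ 0.2311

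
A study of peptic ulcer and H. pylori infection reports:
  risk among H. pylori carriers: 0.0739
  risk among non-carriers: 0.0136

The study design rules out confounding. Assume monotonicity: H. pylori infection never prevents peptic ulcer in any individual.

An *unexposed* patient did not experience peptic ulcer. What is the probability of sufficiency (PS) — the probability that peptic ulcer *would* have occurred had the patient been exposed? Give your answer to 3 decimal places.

PS ≈ 0.061

Let p₁ = 0.0739, p₀ = 0.0136.
Under exogeneity and monotonicity, PS = (p₁ − p₀) / (1 − p₀).
PS = (0.0739 − 0.0136) / (1 − 0.0136) = 0.0603 / 0.9864 ≈ 0.0611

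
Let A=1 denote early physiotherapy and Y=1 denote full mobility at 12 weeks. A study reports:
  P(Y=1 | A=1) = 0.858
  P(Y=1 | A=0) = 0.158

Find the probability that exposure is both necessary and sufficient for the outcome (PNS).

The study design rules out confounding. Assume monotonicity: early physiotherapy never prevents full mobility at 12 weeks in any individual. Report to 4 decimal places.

PNS ≈ 0.7000

Let p₁ = 0.858, p₀ = 0.158.
Under exogeneity and monotonicity, PNS = p₁ − p₀.
PNS = 0.858 − 0.158 = 0.7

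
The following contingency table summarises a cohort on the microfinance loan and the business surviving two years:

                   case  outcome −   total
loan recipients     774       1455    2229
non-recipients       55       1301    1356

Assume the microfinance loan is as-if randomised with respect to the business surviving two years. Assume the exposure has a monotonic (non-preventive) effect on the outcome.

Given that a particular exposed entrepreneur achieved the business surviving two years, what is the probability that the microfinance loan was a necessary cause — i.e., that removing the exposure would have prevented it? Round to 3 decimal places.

p₁ = P(outcome | exposed) = 774/2229 = 0.34724
p₀ = P(outcome | unexposed) = 55/1356 = 0.04056
Under exogeneity and monotonicity, PN = (p₁ − p₀)/p₁.
PN = (0.34724 − 0.04056) / 0.34724 ≈ 0.8832

PN ≈ 0.883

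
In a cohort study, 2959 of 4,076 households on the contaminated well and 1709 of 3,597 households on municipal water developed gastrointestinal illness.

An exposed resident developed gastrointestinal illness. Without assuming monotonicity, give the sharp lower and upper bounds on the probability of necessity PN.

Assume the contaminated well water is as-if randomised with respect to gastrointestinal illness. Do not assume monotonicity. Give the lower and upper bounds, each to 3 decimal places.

p₁ = P(outcome | exposed) = 2959/4076 = 0.72596
p₀ = P(outcome | unexposed) = 1709/3597 = 0.47512
Under exogeneity alone the bounds on PN are max{0,(p₁−p₀)/p₁} ≤ PN ≤ min{1,(1−p₀)/p₁}.
  lower = (p₁ − p₀)/p₁ = 0.25084 / 0.72596 ≈ 0.3455
  upper = min{1, (1 − p₀)/p₁} = 0.52488 / 0.72596 ≈ 0.7230

0.346 ≤ PN ≤ 0.723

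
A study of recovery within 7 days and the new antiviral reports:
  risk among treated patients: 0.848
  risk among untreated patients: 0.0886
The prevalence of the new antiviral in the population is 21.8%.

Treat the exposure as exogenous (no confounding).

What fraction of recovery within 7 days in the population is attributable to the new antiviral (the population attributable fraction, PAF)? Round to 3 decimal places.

Let p₁ = 0.848, p₀ = 0.0886.
Overall risk P(Y=1) = π·p₁ + (1−π)·p₀ = 0.218×0.848 + 0.782×0.0886 = 0.25415.
Under exogeneity, PAF = [P(Y=1) − p₀] / P(Y=1).
PAF = (0.25415 − 0.0886) / 0.25415 ≈ 0.6514

PAF ≈ 0.651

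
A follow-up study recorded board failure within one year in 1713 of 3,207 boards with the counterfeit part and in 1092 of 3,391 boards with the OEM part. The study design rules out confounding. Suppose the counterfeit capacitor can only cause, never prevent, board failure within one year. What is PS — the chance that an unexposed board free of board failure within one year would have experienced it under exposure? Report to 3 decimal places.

p₁ = P(outcome | exposed) = 1713/3207 = 0.53414
p₀ = P(outcome | unexposed) = 1092/3391 = 0.32203
Under exogeneity and monotonicity, PS = (p₁ − p₀) / (1 − p₀).
PS = (0.53414 − 0.32203) / (1 − 0.32203) = 0.21212 / 0.67797 ≈ 0.3129

PS ≈ 0.313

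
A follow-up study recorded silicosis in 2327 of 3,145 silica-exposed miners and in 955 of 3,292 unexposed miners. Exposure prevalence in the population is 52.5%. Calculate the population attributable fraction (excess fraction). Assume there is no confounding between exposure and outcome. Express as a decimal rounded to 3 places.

p₁ = P(outcome | exposed) = 2327/3145 = 0.7399
p₀ = P(outcome | unexposed) = 955/3292 = 0.2901
Overall risk P(Y=1) = π·p₁ + (1−π)·p₀ = 0.525×0.7399 + 0.475×0.2901 = 0.52625.
Under exogeneity, PAF = [P(Y=1) − p₀] / P(Y=1).
PAF = (0.52625 − 0.2901) / 0.52625 ≈ 0.4487

PAF ≈ 0.449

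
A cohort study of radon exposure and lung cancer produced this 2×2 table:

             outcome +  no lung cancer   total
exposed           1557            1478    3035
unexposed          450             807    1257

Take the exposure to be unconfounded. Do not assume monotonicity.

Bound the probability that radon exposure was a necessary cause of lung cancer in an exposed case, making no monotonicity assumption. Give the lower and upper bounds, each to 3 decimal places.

p₁ = P(outcome | exposed) = 1557/3035 = 0.51301
p₀ = P(outcome | unexposed) = 450/1257 = 0.358
Under exogeneity alone the bounds on PN are max{0,(p₁−p₀)/p₁} ≤ PN ≤ min{1,(1−p₀)/p₁}.
  lower = (p₁ − p₀)/p₁ = 0.15502 / 0.51301 ≈ 0.3022
  upper = min{1, (1 − p₀)/p₁} = 0.642 / 0.51301 ≈ 1.2514 → capped at 1

0.302 ≤ PN ≤ 1.000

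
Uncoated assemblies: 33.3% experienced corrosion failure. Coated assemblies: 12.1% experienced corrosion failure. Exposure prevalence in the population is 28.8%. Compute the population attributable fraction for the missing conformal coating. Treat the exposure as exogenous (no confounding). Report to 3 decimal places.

p₁ = 0.333, p₀ = 0.121.
Overall risk P(Y=1) = π·p₁ + (1−π)·p₀ = 0.288×0.333 + 0.712×0.121 = 0.18206.
Under exogeneity, PAF = [P(Y=1) − p₀] / P(Y=1).
PAF = (0.18206 − 0.121) / 0.18206 ≈ 0.3354

PAF ≈ 0.335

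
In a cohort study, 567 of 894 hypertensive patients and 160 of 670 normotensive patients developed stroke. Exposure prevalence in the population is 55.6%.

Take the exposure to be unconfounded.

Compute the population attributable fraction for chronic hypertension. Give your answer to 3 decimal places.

p₁ = P(outcome | exposed) = 567/894 = 0.63423
p₀ = P(outcome | unexposed) = 160/670 = 0.23881
Overall risk P(Y=1) = π·p₁ + (1−π)·p₀ = 0.556×0.63423 + 0.444×0.23881 = 0.45866.
Under exogeneity, PAF = [P(Y=1) − p₀] / P(Y=1).
PAF = (0.45866 − 0.23881) / 0.45866 ≈ 0.4793

PAF ≈ 0.479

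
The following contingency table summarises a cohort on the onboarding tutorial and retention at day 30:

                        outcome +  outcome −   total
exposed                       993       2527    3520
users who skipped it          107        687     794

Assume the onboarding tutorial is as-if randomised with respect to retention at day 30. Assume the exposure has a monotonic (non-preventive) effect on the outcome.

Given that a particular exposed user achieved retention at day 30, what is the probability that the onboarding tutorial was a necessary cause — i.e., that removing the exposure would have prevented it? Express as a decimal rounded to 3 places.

PN ≈ 0.522

p₁ = P(outcome | exposed) = 993/3520 = 0.2821
p₀ = P(outcome | unexposed) = 107/794 = 0.13476
Under exogeneity and monotonicity, PN = (p₁ − p₀)/p₁.
PN = (0.2821 − 0.13476) / 0.2821 ≈ 0.5223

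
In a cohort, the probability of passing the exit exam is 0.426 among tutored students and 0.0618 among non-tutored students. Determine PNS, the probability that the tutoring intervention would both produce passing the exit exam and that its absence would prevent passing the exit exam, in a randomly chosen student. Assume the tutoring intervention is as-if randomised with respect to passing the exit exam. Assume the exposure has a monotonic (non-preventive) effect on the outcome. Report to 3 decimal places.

Let p₁ = 0.426, p₀ = 0.0618.
Under exogeneity and monotonicity, PNS = p₁ − p₀.
PNS = 0.426 − 0.0618 = 0.3642

PNS ≈ 0.364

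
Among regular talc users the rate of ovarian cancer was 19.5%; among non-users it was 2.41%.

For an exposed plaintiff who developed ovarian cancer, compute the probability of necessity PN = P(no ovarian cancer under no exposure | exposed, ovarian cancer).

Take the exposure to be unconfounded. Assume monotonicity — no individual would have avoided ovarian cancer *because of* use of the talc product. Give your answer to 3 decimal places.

p₁ = 0.195, p₀ = 0.0241.
Under exogeneity and monotonicity, PN = (p₁ − p₀) / p₁.
PN = (0.195 − 0.0241) / 0.195 = 0.1709 / 0.195 ≈ 0.8764

PN ≈ 0.876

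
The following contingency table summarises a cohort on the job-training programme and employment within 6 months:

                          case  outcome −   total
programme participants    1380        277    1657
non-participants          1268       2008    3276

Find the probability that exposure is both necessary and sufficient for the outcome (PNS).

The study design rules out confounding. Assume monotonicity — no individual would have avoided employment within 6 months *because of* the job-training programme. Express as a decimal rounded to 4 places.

p₁ = P(outcome | exposed) = 1380/1657 = 0.83283
p₀ = P(outcome | unexposed) = 1268/3276 = 0.38706
Under exogeneity and monotonicity, PNS = p₁ − p₀.
PNS = 0.83283 − 0.38706 = 0.44577

PNS ≈ 0.4458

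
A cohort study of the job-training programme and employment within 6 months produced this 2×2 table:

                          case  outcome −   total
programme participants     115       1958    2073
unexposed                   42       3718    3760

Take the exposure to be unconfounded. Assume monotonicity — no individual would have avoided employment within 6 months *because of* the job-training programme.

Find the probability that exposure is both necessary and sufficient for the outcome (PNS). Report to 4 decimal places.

p₁ = P(outcome | exposed) = 115/2073 = 0.055475
p₀ = P(outcome | unexposed) = 42/3760 = 0.01117
Under exogeneity and monotonicity, PNS = p₁ − p₀.
PNS = 0.055475 − 0.01117 = 0.044305

PNS ≈ 0.0443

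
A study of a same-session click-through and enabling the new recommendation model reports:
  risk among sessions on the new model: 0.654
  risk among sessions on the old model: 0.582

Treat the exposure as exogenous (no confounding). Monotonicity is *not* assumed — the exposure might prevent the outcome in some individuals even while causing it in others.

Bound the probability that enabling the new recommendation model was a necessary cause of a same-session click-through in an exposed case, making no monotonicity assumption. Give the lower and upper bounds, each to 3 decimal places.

Let p₁ = 0.654, p₀ = 0.582.
Under exogeneity alone the bounds on PN are max{0,(p₁−p₀)/p₁} ≤ PN ≤ min{1,(1−p₀)/p₁}.
  lower = (p₁ − p₀)/p₁ = 0.072 / 0.654 ≈ 0.1101
  upper = min{1, (1 − p₀)/p₁} = 0.418 / 0.654 ≈ 0.6391

0.110 ≤ PN ≤ 0.639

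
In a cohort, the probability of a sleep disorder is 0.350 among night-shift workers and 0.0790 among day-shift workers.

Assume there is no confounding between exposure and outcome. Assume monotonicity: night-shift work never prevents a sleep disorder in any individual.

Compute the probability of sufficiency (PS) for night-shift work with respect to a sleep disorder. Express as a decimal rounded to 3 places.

Let p₁ = 0.35, p₀ = 0.079.
Under exogeneity and monotonicity, PS = (p₁ − p₀) / (1 − p₀).
PS = (0.35 − 0.079) / (1 − 0.079) = 0.271 / 0.921 ≈ 0.2942

PS ≈ 0.294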